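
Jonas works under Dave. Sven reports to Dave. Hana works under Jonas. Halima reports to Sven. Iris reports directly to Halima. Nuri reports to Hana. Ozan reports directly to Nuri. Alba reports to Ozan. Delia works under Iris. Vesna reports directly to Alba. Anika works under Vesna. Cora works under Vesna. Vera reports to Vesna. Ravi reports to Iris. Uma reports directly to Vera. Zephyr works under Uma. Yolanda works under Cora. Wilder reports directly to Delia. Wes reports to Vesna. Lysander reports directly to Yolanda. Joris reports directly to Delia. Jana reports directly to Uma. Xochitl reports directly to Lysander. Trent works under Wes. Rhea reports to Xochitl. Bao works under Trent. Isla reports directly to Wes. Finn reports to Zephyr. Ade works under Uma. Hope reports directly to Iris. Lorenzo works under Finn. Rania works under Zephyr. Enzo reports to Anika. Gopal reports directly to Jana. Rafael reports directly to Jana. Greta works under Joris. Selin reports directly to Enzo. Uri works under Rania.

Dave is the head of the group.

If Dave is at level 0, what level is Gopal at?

10

Chain from Gopal up to Dave: Gopal → Jana → Uma → Vera → Vesna → Alba → Ozan → Nuri → Hana → Jonas → Dave. That is 10 steps up, so Gopal is 10 levels below Dave.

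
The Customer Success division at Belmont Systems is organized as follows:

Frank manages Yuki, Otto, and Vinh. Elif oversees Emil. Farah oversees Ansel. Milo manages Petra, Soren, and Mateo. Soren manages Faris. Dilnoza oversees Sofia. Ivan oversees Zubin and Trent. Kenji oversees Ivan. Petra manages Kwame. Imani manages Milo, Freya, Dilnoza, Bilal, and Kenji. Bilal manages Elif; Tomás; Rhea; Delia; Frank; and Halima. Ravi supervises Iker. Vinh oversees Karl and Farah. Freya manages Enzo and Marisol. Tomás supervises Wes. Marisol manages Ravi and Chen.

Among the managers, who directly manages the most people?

Direct-report counts: Imani has 5; Dilnoza has 1; Kenji has 1; Ivan has 2; Milo has 3; Soren has 1; Petra has 1; Bilal has 6; Tomás has 1; Frank has 3; Vinh has 2; Farah has 1; Elif has 1; Freya has 2; Marisol has 2; Ravi has 1. The largest is 6, held by Bilal.

Bilal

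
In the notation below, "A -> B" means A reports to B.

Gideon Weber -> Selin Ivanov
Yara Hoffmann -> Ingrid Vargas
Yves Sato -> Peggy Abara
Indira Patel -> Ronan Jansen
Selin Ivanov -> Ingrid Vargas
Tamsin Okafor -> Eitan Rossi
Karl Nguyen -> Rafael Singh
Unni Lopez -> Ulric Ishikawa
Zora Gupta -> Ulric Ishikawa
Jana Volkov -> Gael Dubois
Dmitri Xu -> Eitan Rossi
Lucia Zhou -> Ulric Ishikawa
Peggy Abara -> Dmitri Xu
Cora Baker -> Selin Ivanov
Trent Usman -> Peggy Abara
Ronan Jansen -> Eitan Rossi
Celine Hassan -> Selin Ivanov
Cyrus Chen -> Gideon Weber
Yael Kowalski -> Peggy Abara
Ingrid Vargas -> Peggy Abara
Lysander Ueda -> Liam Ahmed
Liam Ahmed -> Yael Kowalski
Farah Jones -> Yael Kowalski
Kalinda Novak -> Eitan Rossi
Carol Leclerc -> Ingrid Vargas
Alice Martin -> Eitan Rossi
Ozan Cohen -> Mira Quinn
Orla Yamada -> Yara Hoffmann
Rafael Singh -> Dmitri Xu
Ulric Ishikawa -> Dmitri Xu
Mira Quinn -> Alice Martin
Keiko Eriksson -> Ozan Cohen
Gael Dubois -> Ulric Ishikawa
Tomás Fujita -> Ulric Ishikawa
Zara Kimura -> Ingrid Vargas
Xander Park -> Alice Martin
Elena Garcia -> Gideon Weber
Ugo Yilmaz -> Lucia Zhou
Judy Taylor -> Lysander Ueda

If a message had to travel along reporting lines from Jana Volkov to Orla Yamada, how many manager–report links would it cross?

7

Jana Volkov is 3 levels below Dmitri Xu, and Orla Yamada is 4 levels below Dmitri Xu (their lowest common manager). The shortest path runs up from Jana Volkov to Dmitri Xu and back down to Orla Yamada: 3 + 4 = 7 links.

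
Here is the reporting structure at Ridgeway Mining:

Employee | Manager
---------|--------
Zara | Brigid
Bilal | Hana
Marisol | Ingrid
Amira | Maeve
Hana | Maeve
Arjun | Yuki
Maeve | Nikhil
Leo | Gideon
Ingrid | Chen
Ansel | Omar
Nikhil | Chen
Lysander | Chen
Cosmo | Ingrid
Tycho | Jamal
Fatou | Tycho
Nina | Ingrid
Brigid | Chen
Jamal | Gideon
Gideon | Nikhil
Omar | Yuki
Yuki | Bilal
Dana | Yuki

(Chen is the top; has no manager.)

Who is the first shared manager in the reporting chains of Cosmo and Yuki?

Cosmo's chain of managers is Ingrid, Chen. Yuki's chain of managers is Bilal, Hana, Maeve, Nikhil, Chen. The first manager that appears in both chains is Chen.

Chen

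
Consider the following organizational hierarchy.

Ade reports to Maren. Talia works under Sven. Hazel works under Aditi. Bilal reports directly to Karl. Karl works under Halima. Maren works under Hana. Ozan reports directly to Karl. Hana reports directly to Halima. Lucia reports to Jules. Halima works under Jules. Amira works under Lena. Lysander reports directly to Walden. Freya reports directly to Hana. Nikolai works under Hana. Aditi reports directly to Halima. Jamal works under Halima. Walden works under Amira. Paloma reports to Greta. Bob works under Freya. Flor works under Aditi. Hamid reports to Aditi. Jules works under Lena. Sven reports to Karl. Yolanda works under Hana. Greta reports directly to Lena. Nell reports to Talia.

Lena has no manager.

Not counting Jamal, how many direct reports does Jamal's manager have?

Jamal reports to Halima. Halima's other direct reports are Hana, Karl, Aditi — 3 peers.

3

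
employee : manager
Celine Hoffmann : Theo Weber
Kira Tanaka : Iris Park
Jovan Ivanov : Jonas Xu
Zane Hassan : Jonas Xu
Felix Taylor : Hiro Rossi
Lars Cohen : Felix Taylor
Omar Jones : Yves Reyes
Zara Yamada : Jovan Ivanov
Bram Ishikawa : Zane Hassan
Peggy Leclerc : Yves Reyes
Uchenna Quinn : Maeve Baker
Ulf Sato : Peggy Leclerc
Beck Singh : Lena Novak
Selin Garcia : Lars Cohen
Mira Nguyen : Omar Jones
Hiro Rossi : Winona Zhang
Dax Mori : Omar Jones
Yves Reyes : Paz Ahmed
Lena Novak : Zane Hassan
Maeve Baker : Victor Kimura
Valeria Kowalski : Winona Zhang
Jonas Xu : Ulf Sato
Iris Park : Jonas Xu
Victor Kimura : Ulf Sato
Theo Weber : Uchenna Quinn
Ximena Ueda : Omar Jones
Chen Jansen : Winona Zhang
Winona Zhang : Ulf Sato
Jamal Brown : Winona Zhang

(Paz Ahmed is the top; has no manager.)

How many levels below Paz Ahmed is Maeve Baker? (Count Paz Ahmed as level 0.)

Chain from Maeve Baker up to Paz Ahmed: Maeve Baker → Victor Kimura → Ulf Sato → Peggy Leclerc → Yves Reyes → Paz Ahmed. That is 5 steps up, so Maeve Baker is 5 levels below Paz Ahmed.

5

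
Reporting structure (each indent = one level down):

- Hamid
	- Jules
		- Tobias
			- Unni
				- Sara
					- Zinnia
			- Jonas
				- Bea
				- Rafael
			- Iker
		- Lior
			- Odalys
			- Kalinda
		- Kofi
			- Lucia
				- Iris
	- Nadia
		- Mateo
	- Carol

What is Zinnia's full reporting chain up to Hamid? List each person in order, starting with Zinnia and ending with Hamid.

Zinnia -> Sara -> Unni -> Tobias -> Jules -> Hamid

Zinnia reports to Sara. Sara reports to Unni. Unni reports to Tobias. Tobias reports to Jules. Jules reports to Hamid. Hamid is at the top.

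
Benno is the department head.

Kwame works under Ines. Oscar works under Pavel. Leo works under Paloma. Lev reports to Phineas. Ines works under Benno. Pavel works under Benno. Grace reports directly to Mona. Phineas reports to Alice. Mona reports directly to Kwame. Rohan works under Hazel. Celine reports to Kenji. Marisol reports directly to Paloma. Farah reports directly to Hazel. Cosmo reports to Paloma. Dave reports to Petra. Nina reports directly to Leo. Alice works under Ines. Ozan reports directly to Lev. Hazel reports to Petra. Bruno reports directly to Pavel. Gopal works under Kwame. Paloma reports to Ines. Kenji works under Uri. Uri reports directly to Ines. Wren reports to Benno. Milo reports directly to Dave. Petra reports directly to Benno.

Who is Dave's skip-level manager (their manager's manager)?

Benno

Dave reports to Petra, and Petra reports to Benno. So Dave's skip-level manager is Benno.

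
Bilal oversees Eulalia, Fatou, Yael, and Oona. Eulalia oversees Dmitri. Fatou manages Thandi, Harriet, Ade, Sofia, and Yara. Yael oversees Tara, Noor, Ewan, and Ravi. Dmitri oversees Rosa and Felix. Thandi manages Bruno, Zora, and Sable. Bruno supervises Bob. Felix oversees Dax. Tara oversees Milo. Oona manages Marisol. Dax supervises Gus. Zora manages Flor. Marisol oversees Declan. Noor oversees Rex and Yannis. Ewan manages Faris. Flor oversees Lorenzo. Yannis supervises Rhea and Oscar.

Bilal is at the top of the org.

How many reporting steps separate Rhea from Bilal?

4

Chain from Rhea up to Bilal: Rhea → Yannis → Noor → Yael → Bilal. That is 4 steps up, so Rhea is 4 levels below Bilal.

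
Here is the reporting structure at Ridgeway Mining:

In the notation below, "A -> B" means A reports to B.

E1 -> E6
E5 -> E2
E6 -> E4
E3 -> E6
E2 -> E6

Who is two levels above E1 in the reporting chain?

E1 reports to E6, and E6 reports to E4. So E1's skip-level manager is E4.

E4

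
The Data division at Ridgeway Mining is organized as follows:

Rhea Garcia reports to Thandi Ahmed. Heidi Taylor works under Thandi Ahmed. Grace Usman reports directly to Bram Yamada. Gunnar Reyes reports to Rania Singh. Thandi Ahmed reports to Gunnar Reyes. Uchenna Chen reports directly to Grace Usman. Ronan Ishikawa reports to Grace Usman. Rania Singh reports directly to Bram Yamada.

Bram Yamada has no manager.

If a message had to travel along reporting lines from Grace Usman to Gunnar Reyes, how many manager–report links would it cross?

Grace Usman is 1 level below Bram Yamada, and Gunnar Reyes is 2 levels below Bram Yamada (their lowest common manager). The shortest path runs up from Grace Usman to Bram Yamada and back down to Gunnar Reyes: 1 + 2 = 3 links.

3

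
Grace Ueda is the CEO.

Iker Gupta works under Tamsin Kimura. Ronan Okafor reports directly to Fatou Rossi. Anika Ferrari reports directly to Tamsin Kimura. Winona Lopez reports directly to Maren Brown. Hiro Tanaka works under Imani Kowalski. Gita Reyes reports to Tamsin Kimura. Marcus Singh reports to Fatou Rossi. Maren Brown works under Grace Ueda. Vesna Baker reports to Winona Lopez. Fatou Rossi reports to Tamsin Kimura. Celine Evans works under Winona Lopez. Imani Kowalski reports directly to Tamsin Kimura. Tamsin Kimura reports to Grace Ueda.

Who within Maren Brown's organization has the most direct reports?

Winona Lopez

Direct-report counts within Maren Brown's organization: Maren Brown has 1; Winona Lopez has 2. The largest is 2, held by Winona Lopez.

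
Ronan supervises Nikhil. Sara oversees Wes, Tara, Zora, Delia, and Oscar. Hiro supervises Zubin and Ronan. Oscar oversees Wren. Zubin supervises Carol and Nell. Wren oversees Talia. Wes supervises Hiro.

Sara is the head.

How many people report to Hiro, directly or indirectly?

5

Hiro directly manages Zubin, Ronan. Under Zubin: Nell, Carol (2). Under Ronan: Nikhil (1). So Hiro's organization is 2 direct reports plus everyone under them: 3 + 2 = 5.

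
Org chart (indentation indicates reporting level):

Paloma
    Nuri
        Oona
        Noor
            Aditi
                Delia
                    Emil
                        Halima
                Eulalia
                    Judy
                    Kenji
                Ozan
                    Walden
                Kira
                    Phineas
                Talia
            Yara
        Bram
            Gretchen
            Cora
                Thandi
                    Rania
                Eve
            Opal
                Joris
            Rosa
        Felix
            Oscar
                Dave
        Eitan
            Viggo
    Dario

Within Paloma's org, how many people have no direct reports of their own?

The people in Paloma's organization with no one reporting to them are Dario, Viggo, Dave, Rosa, Joris, Eve, Rania, Gretchen, Yara, Talia, Phineas, Walden, Kenji, Judy, Halima, Oona. That is 16.

16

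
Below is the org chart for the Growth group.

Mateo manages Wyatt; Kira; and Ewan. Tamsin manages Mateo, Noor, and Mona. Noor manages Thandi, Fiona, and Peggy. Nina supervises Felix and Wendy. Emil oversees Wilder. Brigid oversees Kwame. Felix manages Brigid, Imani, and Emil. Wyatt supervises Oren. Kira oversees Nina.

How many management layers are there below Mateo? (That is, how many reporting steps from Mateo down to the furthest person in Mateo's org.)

The longest chain under Mateo runs Mateo → Kira → Nina → Felix → Emil → Wilder, which is 5 levels below Mateo.

5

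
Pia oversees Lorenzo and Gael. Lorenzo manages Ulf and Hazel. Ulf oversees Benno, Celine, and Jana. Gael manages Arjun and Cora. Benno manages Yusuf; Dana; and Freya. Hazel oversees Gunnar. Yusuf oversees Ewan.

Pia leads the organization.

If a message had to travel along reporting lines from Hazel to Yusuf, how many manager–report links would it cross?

4

Hazel is 1 level below Lorenzo, and Yusuf is 3 levels below Lorenzo (their lowest common manager). The shortest path runs up from Hazel to Lorenzo and back down to Yusuf: 1 + 3 = 4 links.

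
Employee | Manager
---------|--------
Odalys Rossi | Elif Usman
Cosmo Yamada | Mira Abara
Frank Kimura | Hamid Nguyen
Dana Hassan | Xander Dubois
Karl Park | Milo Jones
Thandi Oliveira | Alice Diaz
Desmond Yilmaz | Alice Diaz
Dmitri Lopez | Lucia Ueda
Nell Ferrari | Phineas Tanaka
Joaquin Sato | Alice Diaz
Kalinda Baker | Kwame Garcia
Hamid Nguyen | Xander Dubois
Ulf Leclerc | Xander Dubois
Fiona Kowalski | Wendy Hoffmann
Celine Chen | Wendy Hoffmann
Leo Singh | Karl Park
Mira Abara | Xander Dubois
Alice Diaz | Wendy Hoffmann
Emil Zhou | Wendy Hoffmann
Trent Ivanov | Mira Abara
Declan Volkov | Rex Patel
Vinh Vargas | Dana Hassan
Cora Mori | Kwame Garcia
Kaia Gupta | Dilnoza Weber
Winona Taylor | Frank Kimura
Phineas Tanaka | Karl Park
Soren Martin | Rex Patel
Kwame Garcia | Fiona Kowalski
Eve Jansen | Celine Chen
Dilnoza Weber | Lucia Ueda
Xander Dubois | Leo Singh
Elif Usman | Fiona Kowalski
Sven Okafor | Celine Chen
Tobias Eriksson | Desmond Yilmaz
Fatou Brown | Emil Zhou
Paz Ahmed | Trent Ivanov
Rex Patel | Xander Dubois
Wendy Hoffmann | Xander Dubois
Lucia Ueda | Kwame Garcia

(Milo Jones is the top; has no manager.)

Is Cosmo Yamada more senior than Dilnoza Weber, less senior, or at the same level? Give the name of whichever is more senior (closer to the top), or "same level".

Cosmo Yamada is 5 levels below Milo Jones; Dilnoza Weber is 8. Cosmo Yamada is higher.

Cosmo Yamada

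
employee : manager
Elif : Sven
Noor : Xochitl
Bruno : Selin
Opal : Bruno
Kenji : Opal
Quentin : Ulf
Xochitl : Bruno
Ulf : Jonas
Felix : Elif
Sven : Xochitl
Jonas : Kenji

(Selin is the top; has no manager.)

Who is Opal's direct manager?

Bruno

Opal reports directly to Bruno.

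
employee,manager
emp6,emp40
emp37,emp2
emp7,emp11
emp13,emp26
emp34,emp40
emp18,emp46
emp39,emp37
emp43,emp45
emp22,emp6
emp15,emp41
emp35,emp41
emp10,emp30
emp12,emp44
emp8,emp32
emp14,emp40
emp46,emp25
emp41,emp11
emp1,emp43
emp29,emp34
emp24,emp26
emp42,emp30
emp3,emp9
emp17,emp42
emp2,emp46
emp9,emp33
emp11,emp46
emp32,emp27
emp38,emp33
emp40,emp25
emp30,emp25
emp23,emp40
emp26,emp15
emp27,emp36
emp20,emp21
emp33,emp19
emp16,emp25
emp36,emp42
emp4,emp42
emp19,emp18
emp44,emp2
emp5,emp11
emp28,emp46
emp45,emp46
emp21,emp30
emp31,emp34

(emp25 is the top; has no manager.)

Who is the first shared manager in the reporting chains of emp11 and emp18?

emp11's chain of managers is emp46, emp25. emp18's chain of managers is emp46, emp25. The first manager that appears in both chains is emp46.

emp46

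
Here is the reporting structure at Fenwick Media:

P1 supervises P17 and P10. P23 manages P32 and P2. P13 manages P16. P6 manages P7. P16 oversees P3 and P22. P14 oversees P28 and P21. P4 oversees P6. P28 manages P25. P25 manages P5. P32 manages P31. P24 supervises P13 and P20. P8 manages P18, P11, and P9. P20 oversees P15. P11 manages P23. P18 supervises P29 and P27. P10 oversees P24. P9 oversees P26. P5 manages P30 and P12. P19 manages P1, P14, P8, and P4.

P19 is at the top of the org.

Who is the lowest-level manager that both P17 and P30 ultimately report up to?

P19

P17's chain of managers is P1, P19. P30's chain of managers is P5, P25, P28, P14, P19. The first manager that appears in both chains is P19.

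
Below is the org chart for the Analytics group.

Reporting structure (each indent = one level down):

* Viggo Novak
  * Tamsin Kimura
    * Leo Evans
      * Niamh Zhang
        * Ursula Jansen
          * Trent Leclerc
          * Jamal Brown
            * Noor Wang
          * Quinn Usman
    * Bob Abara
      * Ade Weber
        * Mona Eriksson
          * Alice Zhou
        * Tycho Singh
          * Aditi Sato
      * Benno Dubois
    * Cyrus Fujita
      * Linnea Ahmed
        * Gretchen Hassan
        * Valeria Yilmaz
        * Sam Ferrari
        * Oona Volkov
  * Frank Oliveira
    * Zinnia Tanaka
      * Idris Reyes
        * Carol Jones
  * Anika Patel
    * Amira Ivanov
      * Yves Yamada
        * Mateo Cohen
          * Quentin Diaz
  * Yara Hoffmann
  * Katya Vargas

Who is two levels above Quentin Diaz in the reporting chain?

Yves Yamada

Quentin Diaz reports to Mateo Cohen, and Mateo Cohen reports to Yves Yamada. So Quentin Diaz's skip-level manager is Yves Yamada.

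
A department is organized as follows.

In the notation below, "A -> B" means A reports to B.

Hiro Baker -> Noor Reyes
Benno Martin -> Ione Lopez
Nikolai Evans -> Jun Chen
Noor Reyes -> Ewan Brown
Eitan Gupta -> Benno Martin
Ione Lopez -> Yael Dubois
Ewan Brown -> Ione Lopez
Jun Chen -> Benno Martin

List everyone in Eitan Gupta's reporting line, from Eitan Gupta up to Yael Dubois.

Eitan Gupta -> Benno Martin -> Ione Lopez -> Yael Dubois

Eitan Gupta reports to Benno Martin. Benno Martin reports to Ione Lopez. Ione Lopez reports to Yael Dubois. Yael Dubois is at the top.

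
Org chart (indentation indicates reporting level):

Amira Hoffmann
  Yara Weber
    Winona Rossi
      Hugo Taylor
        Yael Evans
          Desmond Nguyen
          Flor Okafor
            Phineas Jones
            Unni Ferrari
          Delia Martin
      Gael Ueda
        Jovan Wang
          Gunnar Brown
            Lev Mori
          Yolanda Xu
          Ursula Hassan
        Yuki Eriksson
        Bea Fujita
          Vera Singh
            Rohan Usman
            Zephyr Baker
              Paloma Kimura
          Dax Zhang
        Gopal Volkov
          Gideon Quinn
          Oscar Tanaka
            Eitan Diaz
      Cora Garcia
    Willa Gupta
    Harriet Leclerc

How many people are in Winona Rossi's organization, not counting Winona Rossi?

Winona Rossi directly manages Hugo Taylor, Gael Ueda, Cora Garcia. Under Hugo Taylor: Yael Evans, Delia Martin, Flor Okafor, Unni Ferrari, Phineas Jones, Desmond Nguyen (6). Under Gael Ueda: Gopal Volkov, Oscar Tanaka, Eitan Diaz, Gideon Quinn, Bea Fujita, Dax Zhang, Vera Singh, Zephyr Baker, Paloma Kimura, Rohan Usman, Yuki Eriksson, Jovan Wang, Ursula Hassan, Yolanda Xu, Gunnar Brown, Lev Mori (16). Cora Garcia has no reports. So Winona Rossi's organization is 3 direct reports plus everyone under them: 7 + 17 + 1 = 25.

25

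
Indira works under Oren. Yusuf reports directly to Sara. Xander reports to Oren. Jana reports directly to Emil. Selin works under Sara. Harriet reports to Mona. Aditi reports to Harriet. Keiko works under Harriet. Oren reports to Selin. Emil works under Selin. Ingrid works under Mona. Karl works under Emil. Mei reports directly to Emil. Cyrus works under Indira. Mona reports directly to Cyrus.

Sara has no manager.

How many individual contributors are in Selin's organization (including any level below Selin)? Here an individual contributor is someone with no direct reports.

7

The people in Selin's organization with no one reporting to them are Jana, Karl, Mei, Xander, Ingrid, Aditi, Keiko. That is 7.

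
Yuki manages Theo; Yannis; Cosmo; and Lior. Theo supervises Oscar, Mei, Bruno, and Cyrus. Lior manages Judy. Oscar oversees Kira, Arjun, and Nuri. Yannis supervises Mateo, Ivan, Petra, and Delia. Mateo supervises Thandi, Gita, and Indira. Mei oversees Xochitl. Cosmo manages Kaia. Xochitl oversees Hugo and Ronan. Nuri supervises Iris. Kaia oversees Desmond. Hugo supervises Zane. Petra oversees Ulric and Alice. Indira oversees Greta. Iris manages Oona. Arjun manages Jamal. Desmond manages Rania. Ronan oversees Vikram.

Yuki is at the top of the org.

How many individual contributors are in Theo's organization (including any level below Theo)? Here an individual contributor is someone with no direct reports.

The people in Theo's organization with no one reporting to them are Cyrus, Bruno, Vikram, Zane, Kira, Jamal, Oona. That is 7.

7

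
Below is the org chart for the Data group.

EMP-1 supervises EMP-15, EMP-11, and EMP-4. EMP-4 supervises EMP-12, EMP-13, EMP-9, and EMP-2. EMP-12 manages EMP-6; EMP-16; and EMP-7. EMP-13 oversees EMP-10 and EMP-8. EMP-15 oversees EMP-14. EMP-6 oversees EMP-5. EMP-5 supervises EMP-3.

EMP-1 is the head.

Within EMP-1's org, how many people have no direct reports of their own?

9

The people in EMP-1's organization with no one reporting to them are EMP-14, EMP-11, EMP-2, EMP-9, EMP-8, EMP-10, EMP-7, EMP-16, EMP-3. That is 9.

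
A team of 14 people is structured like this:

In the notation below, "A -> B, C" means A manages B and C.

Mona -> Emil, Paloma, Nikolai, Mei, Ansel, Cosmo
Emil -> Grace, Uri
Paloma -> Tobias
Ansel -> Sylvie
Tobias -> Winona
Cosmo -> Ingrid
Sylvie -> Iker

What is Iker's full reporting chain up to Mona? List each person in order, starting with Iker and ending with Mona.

Iker reports to Sylvie. Sylvie reports to Ansel. Ansel reports to Mona. Mona is at the top.

Iker -> Sylvie -> Ansel -> Mona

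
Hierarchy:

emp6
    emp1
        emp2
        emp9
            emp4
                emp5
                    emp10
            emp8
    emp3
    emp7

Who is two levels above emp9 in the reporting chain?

emp9 reports to emp1, and emp1 reports to emp6. So emp9's skip-level manager is emp6.

emp6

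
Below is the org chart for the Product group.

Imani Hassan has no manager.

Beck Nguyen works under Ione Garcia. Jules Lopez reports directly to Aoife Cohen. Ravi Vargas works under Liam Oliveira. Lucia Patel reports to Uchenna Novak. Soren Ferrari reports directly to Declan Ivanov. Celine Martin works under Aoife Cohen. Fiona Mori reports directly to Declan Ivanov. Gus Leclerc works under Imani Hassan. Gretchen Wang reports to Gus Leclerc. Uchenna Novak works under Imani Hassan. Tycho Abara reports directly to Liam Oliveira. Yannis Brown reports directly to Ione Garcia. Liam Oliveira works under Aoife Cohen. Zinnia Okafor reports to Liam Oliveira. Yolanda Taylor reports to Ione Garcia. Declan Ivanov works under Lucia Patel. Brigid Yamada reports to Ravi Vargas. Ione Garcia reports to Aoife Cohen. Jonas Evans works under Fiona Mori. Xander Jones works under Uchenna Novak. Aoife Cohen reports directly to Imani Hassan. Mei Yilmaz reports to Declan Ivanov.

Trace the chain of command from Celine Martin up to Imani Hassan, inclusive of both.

Celine Martin -> Aoife Cohen -> Imani Hassan

Celine Martin reports to Aoife Cohen. Aoife Cohen reports to Imani Hassan. Imani Hassan is at the top.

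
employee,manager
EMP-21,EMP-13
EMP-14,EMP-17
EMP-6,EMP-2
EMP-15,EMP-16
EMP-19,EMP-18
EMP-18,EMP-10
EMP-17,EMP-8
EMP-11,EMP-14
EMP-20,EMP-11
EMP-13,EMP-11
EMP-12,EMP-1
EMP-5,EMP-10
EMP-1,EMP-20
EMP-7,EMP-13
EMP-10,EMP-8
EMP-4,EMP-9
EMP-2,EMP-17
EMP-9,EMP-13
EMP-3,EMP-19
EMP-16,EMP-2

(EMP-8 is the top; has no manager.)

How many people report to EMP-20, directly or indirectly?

2

EMP-20 directly manages EMP-1. Under EMP-1: EMP-12 (1). That's 2 in total.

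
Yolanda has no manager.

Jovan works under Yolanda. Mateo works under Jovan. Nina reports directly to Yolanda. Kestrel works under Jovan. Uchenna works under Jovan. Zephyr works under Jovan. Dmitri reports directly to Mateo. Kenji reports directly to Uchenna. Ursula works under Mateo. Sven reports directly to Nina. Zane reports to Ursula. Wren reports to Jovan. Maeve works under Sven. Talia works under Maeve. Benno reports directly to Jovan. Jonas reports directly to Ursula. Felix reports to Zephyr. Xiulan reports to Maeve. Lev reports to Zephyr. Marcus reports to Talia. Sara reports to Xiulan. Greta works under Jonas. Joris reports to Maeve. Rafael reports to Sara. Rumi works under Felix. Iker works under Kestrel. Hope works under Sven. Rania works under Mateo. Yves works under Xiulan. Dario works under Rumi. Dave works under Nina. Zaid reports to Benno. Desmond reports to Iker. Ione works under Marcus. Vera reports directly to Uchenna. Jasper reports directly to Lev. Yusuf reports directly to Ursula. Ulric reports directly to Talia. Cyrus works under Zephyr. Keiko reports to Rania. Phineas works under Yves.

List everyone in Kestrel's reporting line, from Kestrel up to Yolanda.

Kestrel -> Jovan -> Yolanda

Kestrel reports to Jovan. Jovan reports to Yolanda. Yolanda is at the top.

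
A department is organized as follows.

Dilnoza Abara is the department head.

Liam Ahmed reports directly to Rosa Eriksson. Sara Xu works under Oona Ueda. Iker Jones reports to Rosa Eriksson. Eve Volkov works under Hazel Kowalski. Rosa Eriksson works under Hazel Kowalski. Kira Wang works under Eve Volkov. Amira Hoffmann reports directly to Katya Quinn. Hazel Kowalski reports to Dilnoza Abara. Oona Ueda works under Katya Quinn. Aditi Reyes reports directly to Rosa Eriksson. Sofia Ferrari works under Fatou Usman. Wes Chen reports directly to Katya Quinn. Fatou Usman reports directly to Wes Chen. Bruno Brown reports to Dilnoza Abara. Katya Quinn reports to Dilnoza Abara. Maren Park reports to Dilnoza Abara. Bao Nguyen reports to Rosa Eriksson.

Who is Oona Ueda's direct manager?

Katya Quinn

Oona Ueda reports directly to Katya Quinn.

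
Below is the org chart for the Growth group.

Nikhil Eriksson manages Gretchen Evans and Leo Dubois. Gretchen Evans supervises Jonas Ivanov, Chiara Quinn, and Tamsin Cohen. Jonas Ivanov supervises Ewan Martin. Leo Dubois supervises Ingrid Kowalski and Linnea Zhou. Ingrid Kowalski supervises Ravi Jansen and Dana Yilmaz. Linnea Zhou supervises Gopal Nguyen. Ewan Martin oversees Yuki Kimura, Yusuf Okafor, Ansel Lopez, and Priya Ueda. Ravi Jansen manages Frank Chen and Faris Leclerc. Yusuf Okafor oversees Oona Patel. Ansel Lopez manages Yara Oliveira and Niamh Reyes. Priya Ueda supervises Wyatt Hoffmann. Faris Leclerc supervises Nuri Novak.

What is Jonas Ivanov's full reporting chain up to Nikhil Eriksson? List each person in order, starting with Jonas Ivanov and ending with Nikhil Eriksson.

Jonas Ivanov reports to Gretchen Evans. Gretchen Evans reports to Nikhil Eriksson. Nikhil Eriksson is at the top.

Jonas Ivanov -> Gretchen Evans -> Nikhil Eriksson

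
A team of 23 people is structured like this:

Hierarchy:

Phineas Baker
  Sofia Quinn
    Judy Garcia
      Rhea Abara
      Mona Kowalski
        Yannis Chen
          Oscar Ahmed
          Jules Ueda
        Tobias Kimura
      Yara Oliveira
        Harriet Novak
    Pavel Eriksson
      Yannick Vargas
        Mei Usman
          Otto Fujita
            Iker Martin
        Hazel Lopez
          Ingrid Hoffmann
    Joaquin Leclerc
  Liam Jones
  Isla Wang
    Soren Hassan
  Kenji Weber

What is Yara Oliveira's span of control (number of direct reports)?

Yara Oliveira directly manages Harriet Novak. That is 1 direct report.

1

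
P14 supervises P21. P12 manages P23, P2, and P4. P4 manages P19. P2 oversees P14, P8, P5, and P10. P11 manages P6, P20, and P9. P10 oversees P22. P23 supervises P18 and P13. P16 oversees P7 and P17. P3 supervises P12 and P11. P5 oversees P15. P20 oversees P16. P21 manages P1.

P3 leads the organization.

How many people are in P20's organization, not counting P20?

P20 directly manages P16. Under P16: P17, P7 (2). That's 3 in total.

3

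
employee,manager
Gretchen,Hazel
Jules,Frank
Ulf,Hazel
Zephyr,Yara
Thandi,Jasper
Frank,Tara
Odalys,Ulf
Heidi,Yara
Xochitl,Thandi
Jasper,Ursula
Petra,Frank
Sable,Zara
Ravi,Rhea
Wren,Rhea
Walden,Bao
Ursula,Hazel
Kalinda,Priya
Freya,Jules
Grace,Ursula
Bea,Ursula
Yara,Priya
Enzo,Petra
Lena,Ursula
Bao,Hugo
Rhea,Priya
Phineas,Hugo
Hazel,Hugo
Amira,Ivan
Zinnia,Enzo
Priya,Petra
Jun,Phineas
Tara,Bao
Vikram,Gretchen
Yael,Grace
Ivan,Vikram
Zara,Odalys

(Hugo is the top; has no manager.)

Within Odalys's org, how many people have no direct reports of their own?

The only person in Odalys's organization with no one reporting to them is Sable. That is 1.

1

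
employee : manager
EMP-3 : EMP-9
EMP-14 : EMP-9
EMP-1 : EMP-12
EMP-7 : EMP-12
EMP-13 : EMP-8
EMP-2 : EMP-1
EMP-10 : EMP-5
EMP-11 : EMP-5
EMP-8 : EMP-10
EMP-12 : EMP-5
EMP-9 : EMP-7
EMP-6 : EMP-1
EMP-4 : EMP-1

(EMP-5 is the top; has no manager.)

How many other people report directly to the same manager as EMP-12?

2

EMP-12 reports to EMP-5. EMP-5's other direct reports are EMP-10, EMP-11 — 2 peers.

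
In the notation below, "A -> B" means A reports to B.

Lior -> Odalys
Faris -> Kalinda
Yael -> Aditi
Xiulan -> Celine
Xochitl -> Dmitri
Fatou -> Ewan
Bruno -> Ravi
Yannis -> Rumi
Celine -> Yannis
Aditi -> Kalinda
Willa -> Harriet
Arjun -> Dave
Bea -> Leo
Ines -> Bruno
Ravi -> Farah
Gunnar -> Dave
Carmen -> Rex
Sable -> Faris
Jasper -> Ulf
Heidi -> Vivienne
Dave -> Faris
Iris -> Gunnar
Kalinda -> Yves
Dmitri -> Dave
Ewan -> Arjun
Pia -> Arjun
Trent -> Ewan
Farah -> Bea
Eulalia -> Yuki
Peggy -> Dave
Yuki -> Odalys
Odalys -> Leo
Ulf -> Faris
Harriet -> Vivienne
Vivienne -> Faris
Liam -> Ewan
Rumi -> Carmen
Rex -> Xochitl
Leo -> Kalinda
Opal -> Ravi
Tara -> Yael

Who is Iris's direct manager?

Gunnar

Iris reports directly to Gunnar.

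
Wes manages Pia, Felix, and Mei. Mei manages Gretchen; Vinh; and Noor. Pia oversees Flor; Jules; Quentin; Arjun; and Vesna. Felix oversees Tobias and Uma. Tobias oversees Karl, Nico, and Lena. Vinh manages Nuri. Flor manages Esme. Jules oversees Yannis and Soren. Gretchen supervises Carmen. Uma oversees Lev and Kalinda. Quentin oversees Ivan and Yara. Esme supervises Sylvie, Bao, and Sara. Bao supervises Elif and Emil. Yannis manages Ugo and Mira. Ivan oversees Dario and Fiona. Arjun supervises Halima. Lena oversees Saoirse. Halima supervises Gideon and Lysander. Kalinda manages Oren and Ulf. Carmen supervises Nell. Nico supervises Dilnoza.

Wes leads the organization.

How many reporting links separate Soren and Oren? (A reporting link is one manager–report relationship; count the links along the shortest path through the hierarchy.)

7

Soren is 3 levels below Wes, and Oren is 4 levels below Wes (their lowest common manager). The shortest path runs up from Soren to Wes and back down to Oren: 3 + 4 = 7 links.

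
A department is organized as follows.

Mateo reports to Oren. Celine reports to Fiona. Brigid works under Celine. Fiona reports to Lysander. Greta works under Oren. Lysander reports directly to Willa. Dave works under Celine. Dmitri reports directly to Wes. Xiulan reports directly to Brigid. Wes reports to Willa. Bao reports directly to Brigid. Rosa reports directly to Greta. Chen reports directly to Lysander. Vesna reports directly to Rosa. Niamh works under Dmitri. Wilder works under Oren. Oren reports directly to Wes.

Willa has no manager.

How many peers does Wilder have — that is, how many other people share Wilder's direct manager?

2

Wilder reports to Oren. Oren's other direct reports are Mateo, Greta — 2 peers.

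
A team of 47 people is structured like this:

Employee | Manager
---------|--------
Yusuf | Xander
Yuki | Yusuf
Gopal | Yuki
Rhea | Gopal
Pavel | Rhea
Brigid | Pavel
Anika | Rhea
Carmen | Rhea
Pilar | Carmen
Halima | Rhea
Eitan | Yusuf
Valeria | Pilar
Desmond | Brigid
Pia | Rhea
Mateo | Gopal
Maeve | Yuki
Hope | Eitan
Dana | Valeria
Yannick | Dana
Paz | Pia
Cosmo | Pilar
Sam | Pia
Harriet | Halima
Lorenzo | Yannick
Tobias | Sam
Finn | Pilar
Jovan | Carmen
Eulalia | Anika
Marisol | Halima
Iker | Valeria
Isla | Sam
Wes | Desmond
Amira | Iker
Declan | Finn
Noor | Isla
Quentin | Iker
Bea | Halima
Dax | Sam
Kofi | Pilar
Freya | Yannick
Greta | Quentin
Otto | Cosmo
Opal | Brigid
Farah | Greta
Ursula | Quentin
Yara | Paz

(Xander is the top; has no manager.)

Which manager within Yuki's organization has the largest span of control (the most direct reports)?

Direct-report counts within Yuki's organization: Yuki has 2; Gopal has 2; Rhea has 5; Pia has 2; Sam has 3; Isla has 1; Paz has 1; Halima has 3; Carmen has 2; Pilar has 4; Finn has 1; Cosmo has 1; Valeria has 2; Iker has 2; Quentin has 2; Greta has 1; Dana has 1; Yannick has 2; Anika has 1; Pavel has 1; Brigid has 2; Desmond has 1. The largest is 5, held by Rhea.

Rhea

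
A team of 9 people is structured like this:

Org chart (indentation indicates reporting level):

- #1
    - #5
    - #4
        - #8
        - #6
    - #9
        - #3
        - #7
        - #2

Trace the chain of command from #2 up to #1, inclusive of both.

#2 reports to #9. #9 reports to #1. #1 is at the top.

#2 -> #9 -> #1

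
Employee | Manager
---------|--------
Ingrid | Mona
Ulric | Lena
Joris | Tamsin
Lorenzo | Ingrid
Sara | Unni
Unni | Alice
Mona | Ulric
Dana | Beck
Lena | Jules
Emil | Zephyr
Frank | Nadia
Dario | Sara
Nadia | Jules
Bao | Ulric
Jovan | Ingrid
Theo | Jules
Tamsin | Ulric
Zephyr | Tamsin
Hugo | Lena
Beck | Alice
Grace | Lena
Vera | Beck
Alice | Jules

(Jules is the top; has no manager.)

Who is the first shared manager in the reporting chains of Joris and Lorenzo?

Ulric

Joris's chain of managers is Tamsin, Ulric, Lena, Jules. Lorenzo's chain of managers is Ingrid, Mona, Ulric, Lena, Jules. The first manager that appears in both chains is Ulric.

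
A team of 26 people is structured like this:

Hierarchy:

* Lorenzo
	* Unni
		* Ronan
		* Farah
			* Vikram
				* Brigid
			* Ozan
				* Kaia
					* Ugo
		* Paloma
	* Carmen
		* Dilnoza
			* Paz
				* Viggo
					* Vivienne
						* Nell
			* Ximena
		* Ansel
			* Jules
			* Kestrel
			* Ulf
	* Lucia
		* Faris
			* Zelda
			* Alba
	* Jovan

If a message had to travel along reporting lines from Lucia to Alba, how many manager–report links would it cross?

Alba is in Lucia's organization: the chain from Alba up to Lucia is Alba → Faris → Lucia, which is 2 links.

2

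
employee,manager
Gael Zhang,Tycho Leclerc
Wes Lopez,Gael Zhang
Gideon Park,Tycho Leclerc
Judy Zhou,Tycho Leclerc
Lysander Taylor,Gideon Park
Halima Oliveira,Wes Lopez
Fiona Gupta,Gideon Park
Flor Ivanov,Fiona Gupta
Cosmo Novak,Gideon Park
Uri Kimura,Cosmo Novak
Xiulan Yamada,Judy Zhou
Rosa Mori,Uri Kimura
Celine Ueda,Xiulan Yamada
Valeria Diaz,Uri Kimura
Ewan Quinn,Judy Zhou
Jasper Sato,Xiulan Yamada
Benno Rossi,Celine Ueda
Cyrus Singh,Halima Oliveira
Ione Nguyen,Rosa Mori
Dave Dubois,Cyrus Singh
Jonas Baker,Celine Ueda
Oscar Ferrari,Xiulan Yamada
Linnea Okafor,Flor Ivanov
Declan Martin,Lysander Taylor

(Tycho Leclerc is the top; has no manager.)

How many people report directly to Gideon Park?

Gideon Park directly manages Lysander Taylor, Fiona Gupta, Cosmo Novak. That is 3 direct reports.

3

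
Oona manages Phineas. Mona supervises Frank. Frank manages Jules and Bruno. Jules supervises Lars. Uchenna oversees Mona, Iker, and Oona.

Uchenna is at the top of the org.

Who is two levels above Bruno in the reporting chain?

Mona

Bruno reports to Frank, and Frank reports to Mona. So Bruno's skip-level manager is Mona.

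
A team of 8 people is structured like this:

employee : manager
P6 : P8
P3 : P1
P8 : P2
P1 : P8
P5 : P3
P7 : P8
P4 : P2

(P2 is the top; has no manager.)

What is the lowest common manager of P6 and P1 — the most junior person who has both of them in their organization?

P8

P6's chain of managers is P8, P2. P1's chain of managers is P8, P2. The first manager that appears in both chains is P8.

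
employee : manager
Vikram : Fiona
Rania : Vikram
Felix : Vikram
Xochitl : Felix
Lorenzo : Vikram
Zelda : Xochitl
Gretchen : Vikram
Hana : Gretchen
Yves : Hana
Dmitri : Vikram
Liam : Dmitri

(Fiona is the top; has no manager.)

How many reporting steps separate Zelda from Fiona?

Chain from Zelda up to Fiona: Zelda → Xochitl → Felix → Vikram → Fiona. That is 4 steps up, so Zelda is 4 levels below Fiona.

4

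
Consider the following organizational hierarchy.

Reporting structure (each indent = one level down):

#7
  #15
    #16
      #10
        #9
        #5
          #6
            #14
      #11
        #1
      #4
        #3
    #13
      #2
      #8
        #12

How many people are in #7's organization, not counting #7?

15

#7 directly manages #15. Under #15: #13, #8, #12, #2, #16, #4, #3, #11, #1, #10, #5, #6, #14, #9 (14). That's 15 in total.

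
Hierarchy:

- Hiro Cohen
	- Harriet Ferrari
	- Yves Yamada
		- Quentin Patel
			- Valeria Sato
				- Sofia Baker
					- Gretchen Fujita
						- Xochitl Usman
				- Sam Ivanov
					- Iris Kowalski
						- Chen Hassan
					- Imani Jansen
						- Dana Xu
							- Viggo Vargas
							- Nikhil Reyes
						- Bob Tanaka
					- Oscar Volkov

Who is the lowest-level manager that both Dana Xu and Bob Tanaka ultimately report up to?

Dana Xu's chain of managers is Imani Jansen, Sam Ivanov, Valeria Sato, Quentin Patel, Yves Yamada, Hiro Cohen. Bob Tanaka's chain of managers is Imani Jansen, Sam Ivanov, Valeria Sato, Quentin Patel, Yves Yamada, Hiro Cohen. The first manager that appears in both chains is Imani Jansen.

Imani Jansen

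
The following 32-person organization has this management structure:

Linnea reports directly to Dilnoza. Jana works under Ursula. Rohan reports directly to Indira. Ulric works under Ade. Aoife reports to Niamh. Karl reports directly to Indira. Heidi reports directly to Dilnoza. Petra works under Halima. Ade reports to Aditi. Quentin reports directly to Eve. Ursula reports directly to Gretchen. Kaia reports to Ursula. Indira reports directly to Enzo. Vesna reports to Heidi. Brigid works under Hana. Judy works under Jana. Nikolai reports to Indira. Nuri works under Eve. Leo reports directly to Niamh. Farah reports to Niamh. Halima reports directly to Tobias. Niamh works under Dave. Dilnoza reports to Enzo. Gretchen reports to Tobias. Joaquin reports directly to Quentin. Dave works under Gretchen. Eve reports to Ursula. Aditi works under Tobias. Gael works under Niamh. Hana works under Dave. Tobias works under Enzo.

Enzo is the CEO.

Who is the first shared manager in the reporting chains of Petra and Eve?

Petra's chain of managers is Halima, Tobias, Enzo. Eve's chain of managers is Ursula, Gretchen, Tobias, Enzo. The first manager that appears in both chains is Tobias.

Tobias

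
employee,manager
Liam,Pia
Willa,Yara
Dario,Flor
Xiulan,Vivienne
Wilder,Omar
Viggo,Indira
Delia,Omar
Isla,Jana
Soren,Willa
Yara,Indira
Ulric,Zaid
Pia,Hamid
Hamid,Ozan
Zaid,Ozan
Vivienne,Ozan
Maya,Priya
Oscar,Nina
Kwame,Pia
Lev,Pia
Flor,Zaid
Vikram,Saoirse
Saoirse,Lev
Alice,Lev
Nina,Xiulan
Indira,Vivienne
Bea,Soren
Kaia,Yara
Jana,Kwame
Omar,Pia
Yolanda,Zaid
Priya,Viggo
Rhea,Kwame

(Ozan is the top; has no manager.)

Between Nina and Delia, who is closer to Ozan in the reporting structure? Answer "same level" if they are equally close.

Nina

Nina is 3 levels below Ozan; Delia is 4. Nina is higher.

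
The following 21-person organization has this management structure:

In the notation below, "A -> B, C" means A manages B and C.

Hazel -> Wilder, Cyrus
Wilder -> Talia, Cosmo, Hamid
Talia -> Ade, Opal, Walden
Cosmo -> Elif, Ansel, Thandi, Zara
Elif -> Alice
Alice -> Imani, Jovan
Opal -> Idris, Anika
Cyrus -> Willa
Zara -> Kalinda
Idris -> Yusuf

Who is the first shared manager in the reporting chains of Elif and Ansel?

Cosmo

Elif's chain of managers is Cosmo, Wilder, Hazel. Ansel's chain of managers is Cosmo, Wilder, Hazel. The first manager that appears in both chains is Cosmo.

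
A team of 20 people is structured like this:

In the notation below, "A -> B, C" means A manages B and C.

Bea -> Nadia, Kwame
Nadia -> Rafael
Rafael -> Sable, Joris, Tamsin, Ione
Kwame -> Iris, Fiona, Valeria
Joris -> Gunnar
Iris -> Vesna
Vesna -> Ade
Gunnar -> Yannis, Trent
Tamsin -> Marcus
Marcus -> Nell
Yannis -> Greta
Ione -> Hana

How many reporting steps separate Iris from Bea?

Chain from Iris up to Bea: Iris → Kwame → Bea. That is 2 steps up, so Iris is 2 levels below Bea.

2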